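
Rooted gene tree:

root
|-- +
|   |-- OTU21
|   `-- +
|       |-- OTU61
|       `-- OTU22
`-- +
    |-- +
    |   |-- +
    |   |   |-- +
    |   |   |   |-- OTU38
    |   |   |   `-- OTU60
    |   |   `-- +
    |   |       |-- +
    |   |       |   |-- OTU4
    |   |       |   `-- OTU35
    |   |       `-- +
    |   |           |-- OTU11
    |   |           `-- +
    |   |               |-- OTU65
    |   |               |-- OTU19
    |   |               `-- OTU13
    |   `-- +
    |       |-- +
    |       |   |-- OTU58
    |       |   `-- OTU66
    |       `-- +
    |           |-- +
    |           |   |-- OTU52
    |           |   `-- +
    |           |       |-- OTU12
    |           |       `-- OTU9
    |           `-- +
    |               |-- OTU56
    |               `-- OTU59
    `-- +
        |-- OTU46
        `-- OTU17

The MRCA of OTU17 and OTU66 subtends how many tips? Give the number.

17

The MRCA of OTU17 and OTU66 is the node subtending ((((OTU38,OTU60),((OTU4,OTU35),(OTU11,(OTU65,OTU19,OTU13)))),((OTU58,OTU66),((OTU52,(OTU12,OTU9)),(OTU56,OTU59)))),(OTU46,OTU17)).
That clade contains 17 terminal taxa: OTU11, OTU12, OTU13, OTU17, OTU19, OTU35, OTU38, OTU4, OTU46, OTU52, OTU56, OTU58, OTU59, OTU60, OTU65, OTU66, OTU9.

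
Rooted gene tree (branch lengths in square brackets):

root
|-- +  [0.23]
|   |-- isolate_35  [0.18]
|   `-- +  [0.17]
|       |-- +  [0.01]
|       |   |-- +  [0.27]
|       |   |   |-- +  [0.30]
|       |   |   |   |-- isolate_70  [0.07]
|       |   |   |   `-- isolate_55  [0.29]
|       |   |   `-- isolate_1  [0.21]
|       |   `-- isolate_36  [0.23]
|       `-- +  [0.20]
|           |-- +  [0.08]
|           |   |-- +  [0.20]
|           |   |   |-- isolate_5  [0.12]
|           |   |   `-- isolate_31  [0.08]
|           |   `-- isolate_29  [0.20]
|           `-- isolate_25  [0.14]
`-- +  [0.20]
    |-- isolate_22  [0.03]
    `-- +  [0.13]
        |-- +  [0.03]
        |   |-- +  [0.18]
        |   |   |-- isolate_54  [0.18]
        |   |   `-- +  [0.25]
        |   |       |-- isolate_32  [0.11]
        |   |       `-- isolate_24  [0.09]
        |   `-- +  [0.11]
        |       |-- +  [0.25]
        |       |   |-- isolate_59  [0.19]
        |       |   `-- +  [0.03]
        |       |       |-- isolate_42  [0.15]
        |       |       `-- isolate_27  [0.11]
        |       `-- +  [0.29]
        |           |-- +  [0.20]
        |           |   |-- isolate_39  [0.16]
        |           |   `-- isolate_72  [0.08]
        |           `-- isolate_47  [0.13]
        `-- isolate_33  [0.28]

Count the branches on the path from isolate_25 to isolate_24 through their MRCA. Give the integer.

10

The MRCA of isolate_25 and isolate_24 is the root of the tree.
From isolate_25 up to that node: 4 branches. From isolate_24 up to the same node: 6 branches. Total: 4 + 6 = 10.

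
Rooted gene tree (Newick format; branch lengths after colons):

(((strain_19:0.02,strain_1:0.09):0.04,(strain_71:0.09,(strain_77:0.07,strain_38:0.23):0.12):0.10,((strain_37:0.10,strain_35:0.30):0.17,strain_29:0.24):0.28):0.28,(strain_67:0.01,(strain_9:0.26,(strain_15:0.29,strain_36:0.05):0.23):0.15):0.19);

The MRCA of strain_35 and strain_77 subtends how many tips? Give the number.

The MRCA of strain_35 and strain_77 is the node subtending ((strain_19,strain_1),(strain_71,(strain_77,strain_38)),((strain_37,strain_35),strain_29)).
That clade contains 8 terminal taxa: strain_1, strain_19, strain_29, strain_35, strain_37, strain_38, strain_71, strain_77.

8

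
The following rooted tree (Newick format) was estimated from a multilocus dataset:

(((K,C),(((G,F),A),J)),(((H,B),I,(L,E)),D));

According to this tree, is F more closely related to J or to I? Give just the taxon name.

J

The MRCA of F and J subtends (((G,F),A),J) (4 taxa).
The MRCA of F and I is the root, subtending the entire tree (12 taxa).
The first is nested inside the second, so F shares a more recent common ancestor with J.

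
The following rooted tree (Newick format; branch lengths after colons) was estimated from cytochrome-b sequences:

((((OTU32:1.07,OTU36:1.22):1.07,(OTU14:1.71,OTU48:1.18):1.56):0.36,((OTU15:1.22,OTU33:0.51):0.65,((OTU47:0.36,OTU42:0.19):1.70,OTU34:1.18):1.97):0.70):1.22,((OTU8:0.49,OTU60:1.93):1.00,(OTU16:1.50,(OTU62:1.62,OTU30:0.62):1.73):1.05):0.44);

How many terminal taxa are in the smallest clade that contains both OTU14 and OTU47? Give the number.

9

The MRCA of OTU14 and OTU47 is the node subtending (((OTU32,OTU36),(OTU14,OTU48)),((OTU15,OTU33),((OTU47,OTU42),OTU34))).
That clade contains 9 terminal taxa: OTU14, OTU15, OTU32, OTU33, OTU34, OTU36, OTU42, OTU47, OTU48.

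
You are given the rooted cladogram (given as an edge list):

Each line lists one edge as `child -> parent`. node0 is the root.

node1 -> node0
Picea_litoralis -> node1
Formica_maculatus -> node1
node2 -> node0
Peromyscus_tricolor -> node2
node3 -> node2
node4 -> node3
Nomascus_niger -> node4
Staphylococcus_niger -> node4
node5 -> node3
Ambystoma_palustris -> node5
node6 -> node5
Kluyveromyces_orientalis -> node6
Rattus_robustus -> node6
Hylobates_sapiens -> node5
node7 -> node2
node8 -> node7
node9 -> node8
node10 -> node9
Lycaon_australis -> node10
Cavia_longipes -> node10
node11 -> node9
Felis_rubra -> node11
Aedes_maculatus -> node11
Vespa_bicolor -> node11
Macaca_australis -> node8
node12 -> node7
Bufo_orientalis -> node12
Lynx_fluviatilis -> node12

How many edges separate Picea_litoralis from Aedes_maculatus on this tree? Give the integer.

The MRCA of Picea_litoralis and Aedes_maculatus is the root of the tree.
From Picea_litoralis up to that node: 2 branches. From Aedes_maculatus up to the same node: 6 branches. Total: 2 + 6 = 8.

8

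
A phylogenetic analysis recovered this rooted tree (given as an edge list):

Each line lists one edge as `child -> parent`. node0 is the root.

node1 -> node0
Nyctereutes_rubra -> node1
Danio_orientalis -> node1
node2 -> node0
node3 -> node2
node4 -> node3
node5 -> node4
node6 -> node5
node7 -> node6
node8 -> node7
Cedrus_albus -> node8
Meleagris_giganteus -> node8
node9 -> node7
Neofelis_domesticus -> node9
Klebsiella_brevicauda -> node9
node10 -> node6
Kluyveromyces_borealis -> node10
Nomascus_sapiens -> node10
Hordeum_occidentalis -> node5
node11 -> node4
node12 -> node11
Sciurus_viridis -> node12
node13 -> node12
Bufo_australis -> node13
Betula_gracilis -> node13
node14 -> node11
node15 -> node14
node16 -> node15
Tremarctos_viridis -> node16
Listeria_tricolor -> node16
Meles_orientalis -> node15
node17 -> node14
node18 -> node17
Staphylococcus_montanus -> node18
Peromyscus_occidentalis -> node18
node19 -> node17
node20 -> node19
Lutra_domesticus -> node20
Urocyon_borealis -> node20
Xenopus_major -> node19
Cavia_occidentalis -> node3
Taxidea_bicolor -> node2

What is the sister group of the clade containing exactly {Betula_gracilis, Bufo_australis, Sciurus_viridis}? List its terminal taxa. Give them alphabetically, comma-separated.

The clade containing exactly {Betula_gracilis, Bufo_australis, Sciurus_viridis} attaches to the tree at the node subtending ((Sciurus_viridis,(Bufo_australis,Betula_gracilis)),(((Tremarctos_viridis,Listeria_tricolor),Meles_orientalis),((Staphylococcus_montanus,Peromyscus_occidentalis),((Lutra_domesticus,Urocyon_borealis),Xenopus_major)))).
The other lineage descending from that same node — the sister group — is (((Tremarctos_viridis,Listeria_tricolor),Meles_orientalis),((Staphylococcus_montanus,Peromyscus_occidentalis),((Lutra_domesticus,Urocyon_borealis),Xenopus_major))); its 8 tips in alphabetical order are the answer.

Listeria_tricolor, Lutra_domesticus, Meles_orientalis, Peromyscus_occidentalis, Staphylococcus_montanus, Tremarctos_viridis, Urocyon_borealis, Xenopus_major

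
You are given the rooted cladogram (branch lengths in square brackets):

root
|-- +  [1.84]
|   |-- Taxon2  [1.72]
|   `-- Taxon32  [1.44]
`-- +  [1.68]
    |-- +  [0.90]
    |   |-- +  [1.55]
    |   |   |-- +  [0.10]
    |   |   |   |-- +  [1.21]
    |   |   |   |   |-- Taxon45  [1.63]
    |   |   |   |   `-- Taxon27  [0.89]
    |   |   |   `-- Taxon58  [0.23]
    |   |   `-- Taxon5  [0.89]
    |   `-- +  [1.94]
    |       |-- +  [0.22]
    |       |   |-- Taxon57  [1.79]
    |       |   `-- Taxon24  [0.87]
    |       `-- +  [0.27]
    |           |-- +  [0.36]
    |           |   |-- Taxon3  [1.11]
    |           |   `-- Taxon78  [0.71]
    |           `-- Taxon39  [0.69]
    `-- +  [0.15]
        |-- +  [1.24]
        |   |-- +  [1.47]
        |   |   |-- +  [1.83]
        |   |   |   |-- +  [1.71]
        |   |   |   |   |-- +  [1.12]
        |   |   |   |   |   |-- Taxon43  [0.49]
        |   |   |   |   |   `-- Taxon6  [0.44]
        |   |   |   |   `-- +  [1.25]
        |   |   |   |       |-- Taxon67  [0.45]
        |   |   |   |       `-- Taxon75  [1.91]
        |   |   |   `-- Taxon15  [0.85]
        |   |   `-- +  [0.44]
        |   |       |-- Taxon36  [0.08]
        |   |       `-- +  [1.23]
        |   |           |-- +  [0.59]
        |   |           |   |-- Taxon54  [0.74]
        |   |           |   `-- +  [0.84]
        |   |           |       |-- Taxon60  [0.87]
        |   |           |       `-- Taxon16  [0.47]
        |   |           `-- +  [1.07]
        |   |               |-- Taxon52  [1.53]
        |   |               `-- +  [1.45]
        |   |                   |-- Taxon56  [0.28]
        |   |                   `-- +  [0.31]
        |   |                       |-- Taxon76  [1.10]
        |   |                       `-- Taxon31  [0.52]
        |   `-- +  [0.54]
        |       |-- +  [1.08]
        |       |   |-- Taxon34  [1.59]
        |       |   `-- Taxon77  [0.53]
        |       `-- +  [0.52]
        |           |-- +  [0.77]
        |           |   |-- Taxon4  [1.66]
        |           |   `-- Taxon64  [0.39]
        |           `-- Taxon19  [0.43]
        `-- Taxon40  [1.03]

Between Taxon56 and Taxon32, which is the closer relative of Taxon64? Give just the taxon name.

Taxon56

The MRCA of Taxon64 and Taxon56 subtends (((((Taxon43,Taxon6),(Taxon67,Taxon75)),Taxon15),(Taxon36,((Taxon54,(Taxon60,Taxon16)),(Taxon52,(Taxon56,(Taxon76,Taxon31)))))),((Taxon34,Taxon77),((Taxon4,Taxon64),Taxon19))) (18 taxa).
The MRCA of Taxon64 and Taxon32 is the root, subtending the entire tree (30 taxa).
The first is nested inside the second, so Taxon64 shares a more recent common ancestor with Taxon56.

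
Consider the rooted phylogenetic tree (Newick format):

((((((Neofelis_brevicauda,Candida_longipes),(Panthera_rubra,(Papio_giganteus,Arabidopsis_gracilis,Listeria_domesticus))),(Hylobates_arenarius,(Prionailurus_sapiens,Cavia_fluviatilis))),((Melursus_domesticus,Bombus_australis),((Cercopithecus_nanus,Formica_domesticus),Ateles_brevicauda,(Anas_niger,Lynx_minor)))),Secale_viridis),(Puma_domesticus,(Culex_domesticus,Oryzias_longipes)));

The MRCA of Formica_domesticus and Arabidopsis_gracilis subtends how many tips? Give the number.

16

The MRCA of Formica_domesticus and Arabidopsis_gracilis is the node subtending ((((Neofelis_brevicauda,Candida_longipes),(Panthera_rubra,(Papio_giganteus,Arabidopsis_gracilis,Listeria_domesticus))),(Hylobates_arenarius,(Prionailurus_sapiens,Cavia_fluviatilis))),((Melursus_domesticus,Bombus_australis),((Cercopithecus_nanus,Formica_domesticus),Ateles_brevicauda,(Anas_niger,Lynx_minor)))).
That clade contains 16 terminal taxa: Anas_niger, Arabidopsis_gracilis, Ateles_brevicauda, Bombus_australis, Candida_longipes, Cavia_fluviatilis, Cercopithecus_nanus, Formica_domesticus, Hylobates_arenarius, Listeria_domesticus, Lynx_minor, Melursus_domesticus, Neofelis_brevicauda, Panthera_rubra, Papio_giganteus, Prionailurus_sapiens.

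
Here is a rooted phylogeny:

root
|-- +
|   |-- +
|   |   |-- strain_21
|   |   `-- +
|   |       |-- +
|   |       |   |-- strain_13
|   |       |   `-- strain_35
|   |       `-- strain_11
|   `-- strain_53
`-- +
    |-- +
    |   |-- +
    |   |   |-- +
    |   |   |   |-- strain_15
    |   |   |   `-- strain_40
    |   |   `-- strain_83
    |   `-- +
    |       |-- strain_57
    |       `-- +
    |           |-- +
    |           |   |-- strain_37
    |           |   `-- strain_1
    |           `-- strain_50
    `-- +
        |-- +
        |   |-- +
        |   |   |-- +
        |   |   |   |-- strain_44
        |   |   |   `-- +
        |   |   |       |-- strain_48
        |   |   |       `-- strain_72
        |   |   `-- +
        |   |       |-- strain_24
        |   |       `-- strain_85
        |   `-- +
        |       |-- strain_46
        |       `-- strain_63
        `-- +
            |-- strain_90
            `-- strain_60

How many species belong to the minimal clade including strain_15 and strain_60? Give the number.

16

The MRCA of strain_15 and strain_60 is the node subtending ((((strain_15,strain_40),strain_83),(strain_57,((strain_37,strain_1),strain_50))),((((strain_44,(strain_48,strain_72)),(strain_24,strain_85)),(strain_46,strain_63)),(strain_90,strain_60))).
That clade contains 16 terminal taxa: strain_1, strain_15, strain_24, strain_37, strain_40, strain_44, strain_46, strain_48, strain_50, strain_57, strain_60, strain_63, strain_72, strain_83, strain_85, strain_90.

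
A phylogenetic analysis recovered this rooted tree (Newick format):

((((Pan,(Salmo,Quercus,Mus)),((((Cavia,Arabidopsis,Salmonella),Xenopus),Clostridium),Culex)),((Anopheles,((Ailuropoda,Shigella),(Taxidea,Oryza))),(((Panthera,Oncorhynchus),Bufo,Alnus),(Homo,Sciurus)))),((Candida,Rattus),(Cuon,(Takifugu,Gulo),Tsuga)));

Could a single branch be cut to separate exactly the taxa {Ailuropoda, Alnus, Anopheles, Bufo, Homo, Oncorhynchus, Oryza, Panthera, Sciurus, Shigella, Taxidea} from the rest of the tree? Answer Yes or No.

Yes

The most recent common ancestor of these taxa subtends ((Anopheles,((Ailuropoda,Shigella),(Taxidea,Oryza))),(((Panthera,Oncorhynchus),Bufo,Alnus),(Homo,Sciurus))).
That clade has exactly 11 tips — every listed taxon and nothing else — so the group is monophyletic.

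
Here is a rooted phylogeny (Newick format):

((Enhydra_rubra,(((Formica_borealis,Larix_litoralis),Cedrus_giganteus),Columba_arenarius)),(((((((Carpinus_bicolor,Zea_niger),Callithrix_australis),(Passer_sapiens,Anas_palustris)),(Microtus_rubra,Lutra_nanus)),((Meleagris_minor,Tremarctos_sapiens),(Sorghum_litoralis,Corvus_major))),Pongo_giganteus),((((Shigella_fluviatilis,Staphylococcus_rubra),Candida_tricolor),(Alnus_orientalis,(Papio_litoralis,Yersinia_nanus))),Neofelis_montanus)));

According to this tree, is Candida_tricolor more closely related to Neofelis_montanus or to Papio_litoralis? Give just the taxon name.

The MRCA of Candida_tricolor and Papio_litoralis subtends (((Shigella_fluviatilis,Staphylococcus_rubra),Candida_tricolor),(Alnus_orientalis,(Papio_litoralis,Yersinia_nanus))) (6 taxa).
The MRCA of Candida_tricolor and Neofelis_montanus subtends ((((Shigella_fluviatilis,Staphylococcus_rubra),Candida_tricolor),(Alnus_orientalis,(Papio_litoralis,Yersinia_nanus))),Neofelis_montanus) (7 taxa).
The first is nested inside the second, so Candida_tricolor shares a more recent common ancestor with Papio_litoralis.

Papio_litoralis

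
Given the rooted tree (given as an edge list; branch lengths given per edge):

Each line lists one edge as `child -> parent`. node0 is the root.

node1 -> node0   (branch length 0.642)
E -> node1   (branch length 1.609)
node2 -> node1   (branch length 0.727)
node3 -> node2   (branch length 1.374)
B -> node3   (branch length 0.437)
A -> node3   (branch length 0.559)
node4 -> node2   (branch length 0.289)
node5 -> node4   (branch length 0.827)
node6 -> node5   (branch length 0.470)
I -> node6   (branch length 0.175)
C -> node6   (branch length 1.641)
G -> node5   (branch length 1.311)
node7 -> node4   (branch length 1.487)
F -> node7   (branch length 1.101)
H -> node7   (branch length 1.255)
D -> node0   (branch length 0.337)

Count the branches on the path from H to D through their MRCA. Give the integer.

6

The MRCA of H and D is the root of the tree.
From H up to that node: 5 branches. From D up to the same node: 1 branch. Total: 5 + 1 = 6.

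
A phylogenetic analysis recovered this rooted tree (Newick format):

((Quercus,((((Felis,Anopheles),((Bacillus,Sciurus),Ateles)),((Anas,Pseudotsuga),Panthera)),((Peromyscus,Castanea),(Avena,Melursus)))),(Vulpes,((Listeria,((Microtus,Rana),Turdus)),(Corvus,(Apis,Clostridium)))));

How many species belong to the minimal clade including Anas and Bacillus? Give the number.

The MRCA of Anas and Bacillus is the node subtending (((Felis,Anopheles),((Bacillus,Sciurus),Ateles)),((Anas,Pseudotsuga),Panthera)).
That clade contains 8 terminal taxa: Anas, Anopheles, Ateles, Bacillus, Felis, Panthera, Pseudotsuga, Sciurus.

8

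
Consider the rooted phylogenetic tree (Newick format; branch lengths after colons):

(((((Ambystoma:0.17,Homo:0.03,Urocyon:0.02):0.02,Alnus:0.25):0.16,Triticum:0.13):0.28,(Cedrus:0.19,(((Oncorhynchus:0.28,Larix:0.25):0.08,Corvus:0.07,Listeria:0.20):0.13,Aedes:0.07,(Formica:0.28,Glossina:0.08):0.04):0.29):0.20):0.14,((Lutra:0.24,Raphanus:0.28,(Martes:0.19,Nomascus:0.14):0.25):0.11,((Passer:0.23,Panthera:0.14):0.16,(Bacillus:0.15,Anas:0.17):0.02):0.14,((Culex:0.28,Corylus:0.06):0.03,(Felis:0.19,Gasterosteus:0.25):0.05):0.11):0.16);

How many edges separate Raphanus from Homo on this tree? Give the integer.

The MRCA of Raphanus and Homo is the root of the tree.
From Raphanus up to that node: 3 branches. From Homo up to the same node: 5 branches. Total: 3 + 5 = 8.

8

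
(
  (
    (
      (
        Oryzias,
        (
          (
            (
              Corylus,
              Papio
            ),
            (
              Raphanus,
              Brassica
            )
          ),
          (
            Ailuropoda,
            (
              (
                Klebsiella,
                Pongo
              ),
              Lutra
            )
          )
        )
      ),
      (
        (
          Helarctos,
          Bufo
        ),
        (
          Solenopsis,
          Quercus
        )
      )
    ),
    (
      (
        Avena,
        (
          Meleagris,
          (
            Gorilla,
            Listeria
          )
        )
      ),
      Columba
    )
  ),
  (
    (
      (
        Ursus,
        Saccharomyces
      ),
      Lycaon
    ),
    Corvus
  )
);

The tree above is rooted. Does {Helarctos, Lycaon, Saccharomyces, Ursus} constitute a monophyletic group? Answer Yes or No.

No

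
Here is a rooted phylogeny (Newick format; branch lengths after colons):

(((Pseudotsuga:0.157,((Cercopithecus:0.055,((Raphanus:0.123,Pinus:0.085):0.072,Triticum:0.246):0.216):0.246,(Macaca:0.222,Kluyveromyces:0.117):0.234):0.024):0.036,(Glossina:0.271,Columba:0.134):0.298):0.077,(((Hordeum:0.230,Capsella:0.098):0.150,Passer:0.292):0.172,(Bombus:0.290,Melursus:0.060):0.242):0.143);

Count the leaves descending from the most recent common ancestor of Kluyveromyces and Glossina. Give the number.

9

The MRCA of Kluyveromyces and Glossina is the node subtending ((Pseudotsuga,((Cercopithecus,((Raphanus,Pinus),Triticum)),(Macaca,Kluyveromyces))),(Glossina,Columba)).
That clade contains 9 terminal taxa: Cercopithecus, Columba, Glossina, Kluyveromyces, Macaca, Pinus, Pseudotsuga, Raphanus, Triticum.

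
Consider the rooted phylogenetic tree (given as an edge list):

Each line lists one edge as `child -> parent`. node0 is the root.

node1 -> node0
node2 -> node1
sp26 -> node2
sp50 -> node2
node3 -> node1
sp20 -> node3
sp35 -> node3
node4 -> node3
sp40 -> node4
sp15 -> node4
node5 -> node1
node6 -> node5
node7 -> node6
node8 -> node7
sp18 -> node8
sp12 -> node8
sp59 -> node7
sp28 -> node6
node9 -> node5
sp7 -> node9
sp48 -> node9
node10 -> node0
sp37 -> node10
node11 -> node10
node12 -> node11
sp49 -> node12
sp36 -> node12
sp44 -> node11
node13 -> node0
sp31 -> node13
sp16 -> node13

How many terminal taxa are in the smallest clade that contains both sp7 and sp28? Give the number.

The MRCA of sp7 and sp28 is the node subtending ((((sp18,sp12),sp59),sp28),(sp7,sp48)).
That clade contains 6 terminal taxa: sp12, sp18, sp28, sp48, sp59, sp7.

6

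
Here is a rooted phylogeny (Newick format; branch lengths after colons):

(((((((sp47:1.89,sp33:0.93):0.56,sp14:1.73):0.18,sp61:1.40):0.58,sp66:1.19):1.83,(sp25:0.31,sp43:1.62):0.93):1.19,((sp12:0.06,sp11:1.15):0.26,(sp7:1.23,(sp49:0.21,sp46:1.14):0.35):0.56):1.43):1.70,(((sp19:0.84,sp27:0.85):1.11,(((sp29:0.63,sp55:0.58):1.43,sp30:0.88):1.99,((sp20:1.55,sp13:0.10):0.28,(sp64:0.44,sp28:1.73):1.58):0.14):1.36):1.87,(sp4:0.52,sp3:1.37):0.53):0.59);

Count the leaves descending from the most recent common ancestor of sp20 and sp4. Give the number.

The MRCA of sp20 and sp4 is the node subtending (((sp19,sp27),(((sp29,sp55),sp30),((sp20,sp13),(sp64,sp28)))),(sp4,sp3)).
That clade contains 11 terminal taxa: sp13, sp19, sp20, sp27, sp28, sp29, sp3, sp30, sp4, sp55, sp64.

11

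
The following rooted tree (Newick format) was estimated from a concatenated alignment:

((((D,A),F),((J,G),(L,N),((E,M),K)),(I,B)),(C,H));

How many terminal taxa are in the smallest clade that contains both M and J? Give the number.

7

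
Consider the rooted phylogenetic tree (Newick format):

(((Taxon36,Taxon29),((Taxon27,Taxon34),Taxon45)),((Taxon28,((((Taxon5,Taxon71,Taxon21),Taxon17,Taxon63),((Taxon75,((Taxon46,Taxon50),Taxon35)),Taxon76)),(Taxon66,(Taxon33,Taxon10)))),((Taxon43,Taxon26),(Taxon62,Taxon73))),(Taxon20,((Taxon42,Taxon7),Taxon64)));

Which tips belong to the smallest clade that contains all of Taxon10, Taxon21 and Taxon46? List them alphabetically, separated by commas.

Tracing Taxon10: it sits inside (Taxon33,Taxon10).
Tracing Taxon21: it sits inside (Taxon5,Taxon71,Taxon21).
Tracing Taxon46: it sits inside (Taxon46,Taxon50).
The smallest clade enclosing all 3 is ((((Taxon5,Taxon71,Taxon21),Taxon17,Taxon63),((Taxon75,((Taxon46,Taxon50),Taxon35)),Taxon76)),(Taxon66,(Taxon33,Taxon10))); the answer is its 13 terminal taxa in alphabetical order.

Taxon10, Taxon17, Taxon21, Taxon33, Taxon35, Taxon46, Taxon5, Taxon50, Taxon63, Taxon66, Taxon71, Taxon75, Taxon76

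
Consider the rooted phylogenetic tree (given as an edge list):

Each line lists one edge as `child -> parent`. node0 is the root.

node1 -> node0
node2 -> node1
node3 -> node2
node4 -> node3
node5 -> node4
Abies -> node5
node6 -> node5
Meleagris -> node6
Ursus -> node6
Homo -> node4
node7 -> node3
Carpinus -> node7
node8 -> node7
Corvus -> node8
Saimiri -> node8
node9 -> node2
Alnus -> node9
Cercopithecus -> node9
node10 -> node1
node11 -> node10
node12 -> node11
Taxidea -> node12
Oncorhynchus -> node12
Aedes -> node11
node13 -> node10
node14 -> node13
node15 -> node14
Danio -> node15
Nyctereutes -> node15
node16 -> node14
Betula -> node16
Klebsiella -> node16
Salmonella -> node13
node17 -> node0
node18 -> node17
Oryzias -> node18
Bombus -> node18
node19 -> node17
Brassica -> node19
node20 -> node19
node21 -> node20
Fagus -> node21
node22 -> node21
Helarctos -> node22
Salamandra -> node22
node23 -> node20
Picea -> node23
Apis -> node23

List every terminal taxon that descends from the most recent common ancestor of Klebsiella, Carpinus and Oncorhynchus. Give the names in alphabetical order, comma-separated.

Tracing Klebsiella: it sits inside (Betula,Klebsiella).
Tracing Carpinus: it sits inside (Carpinus,(Corvus,Saimiri)).
Tracing Oncorhynchus: it sits inside (Taxidea,Oncorhynchus).
The smallest clade enclosing all 3 is (((((Abies,(Meleagris,Ursus)),Homo),(Carpinus,(Corvus,Saimiri))),(Alnus,Cercopithecus)),(((Taxidea,Oncorhynchus),Aedes),(((Danio,Nyctereutes),(Betula,Klebsiella)),Salmonella))); the answer is its 17 terminal taxa in alphabetical order.

Abies, Aedes, Alnus, Betula, Carpinus, Cercopithecus, Corvus, Danio, Homo, Klebsiella, Meleagris, Nyctereutes, Oncorhynchus, Saimiri, Salmonella, Taxidea, Ursus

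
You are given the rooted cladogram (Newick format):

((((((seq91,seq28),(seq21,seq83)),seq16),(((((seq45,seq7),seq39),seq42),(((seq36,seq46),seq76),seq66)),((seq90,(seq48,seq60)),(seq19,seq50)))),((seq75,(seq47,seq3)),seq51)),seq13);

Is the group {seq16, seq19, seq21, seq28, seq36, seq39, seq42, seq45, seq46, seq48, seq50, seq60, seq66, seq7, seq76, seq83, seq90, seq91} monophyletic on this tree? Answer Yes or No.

The most recent common ancestor of these taxa subtends ((((seq91,seq28),(seq21,seq83)),seq16),(((((seq45,seq7),seq39),seq42),(((seq36,seq46),seq76),seq66)),((seq90,(seq48,seq60)),(seq19,seq50)))).
That clade has exactly 18 tips — every listed taxon and nothing else — so the group is monophyletic.

Yes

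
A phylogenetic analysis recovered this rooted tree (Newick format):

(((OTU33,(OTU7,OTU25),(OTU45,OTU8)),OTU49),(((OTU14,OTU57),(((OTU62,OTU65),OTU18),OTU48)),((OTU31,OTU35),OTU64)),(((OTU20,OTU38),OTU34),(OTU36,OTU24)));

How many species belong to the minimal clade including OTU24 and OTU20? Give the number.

The MRCA of OTU24 and OTU20 is the node subtending (((OTU20,OTU38),OTU34),(OTU36,OTU24)).
That clade contains 5 terminal taxa: OTU20, OTU24, OTU34, OTU36, OTU38.

5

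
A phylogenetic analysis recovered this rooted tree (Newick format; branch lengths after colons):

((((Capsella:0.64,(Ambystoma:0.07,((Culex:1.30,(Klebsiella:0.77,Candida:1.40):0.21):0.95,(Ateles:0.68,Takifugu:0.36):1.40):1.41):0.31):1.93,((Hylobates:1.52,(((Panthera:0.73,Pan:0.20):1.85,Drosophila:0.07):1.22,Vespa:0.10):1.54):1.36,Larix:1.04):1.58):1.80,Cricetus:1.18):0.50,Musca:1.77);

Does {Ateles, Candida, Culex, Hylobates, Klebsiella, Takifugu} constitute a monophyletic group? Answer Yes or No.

No

The MRCA of the listed taxa subtends ((Capsella,(Ambystoma,((Culex,(Klebsiella,Candida)),(Ateles,Takifugu)))),((Hylobates,(((Panthera,Pan),Drosophila),Vespa)),Larix)).
That clade also contains Ambystoma, Capsella, Drosophila, Larix, Pan, Panthera, Vespa, which are not in the proposed group, so the group is not monophyletic.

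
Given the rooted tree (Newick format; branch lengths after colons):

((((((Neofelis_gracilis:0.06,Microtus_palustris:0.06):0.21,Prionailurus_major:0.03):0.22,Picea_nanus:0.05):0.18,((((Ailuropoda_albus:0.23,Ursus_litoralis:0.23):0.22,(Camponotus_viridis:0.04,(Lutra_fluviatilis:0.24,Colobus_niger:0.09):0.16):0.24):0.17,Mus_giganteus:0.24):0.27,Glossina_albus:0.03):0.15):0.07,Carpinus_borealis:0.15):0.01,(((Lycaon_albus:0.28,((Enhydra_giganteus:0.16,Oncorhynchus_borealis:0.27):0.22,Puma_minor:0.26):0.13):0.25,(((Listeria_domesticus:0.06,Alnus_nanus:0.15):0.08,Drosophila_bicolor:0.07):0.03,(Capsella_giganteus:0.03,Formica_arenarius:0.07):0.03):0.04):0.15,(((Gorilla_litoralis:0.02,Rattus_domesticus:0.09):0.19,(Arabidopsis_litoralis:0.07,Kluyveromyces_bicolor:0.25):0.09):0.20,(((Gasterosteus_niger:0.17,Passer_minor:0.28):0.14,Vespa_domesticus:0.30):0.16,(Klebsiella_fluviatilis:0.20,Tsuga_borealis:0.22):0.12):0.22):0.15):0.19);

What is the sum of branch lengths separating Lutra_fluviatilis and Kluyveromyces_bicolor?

2.19

The path runs Lutra_fluviatilis → … → MRCA → … → Kluyveromyces_bicolor; the MRCA is the root of the tree.
Branch lengths along that path: 0.24 + 0.16 + 0.24 + 0.17 + 0.27 + 0.15 + 0.07 + 0.01 + 0.19 + 0.15 + 0.20 + 0.09 + 0.25 = 2.19.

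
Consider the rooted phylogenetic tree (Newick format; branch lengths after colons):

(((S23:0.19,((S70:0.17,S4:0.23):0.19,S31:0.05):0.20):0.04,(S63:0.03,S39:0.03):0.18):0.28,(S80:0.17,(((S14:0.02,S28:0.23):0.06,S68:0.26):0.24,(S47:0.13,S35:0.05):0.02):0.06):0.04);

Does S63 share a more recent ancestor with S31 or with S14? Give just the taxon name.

S31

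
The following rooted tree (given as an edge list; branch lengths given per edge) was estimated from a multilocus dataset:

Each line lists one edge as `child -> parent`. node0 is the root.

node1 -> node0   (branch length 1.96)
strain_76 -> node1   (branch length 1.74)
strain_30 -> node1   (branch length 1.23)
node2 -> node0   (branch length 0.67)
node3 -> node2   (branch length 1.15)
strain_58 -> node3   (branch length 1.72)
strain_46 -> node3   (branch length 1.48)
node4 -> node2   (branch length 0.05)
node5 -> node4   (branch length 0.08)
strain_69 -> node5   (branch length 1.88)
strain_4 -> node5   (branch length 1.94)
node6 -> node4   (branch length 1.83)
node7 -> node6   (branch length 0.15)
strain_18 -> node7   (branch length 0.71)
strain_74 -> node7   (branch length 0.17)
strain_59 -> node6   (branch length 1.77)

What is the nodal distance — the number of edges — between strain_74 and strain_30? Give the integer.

7

The MRCA of strain_74 and strain_30 is the root of the tree.
From strain_74 up to that node: 5 branches. From strain_30 up to the same node: 2 branches. Total: 5 + 2 = 7.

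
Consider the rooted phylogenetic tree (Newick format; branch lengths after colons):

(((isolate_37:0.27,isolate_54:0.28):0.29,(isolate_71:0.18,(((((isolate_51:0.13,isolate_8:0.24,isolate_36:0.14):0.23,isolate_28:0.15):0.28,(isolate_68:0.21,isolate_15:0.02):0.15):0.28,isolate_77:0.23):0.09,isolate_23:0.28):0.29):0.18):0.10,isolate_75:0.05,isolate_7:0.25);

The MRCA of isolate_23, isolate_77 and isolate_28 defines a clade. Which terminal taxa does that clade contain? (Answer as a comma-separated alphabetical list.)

isolate_15, isolate_23, isolate_28, isolate_36, isolate_51, isolate_68, isolate_77, isolate_8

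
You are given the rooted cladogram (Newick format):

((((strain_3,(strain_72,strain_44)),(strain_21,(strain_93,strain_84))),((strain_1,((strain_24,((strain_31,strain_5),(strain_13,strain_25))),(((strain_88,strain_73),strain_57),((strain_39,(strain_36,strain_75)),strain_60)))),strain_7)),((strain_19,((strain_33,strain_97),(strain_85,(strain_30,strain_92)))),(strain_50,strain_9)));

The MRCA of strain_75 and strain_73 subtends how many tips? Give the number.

The MRCA of strain_75 and strain_73 is the node subtending (((strain_88,strain_73),strain_57),((strain_39,(strain_36,strain_75)),strain_60)).
That clade contains 7 terminal taxa: strain_36, strain_39, strain_57, strain_60, strain_73, strain_75, strain_88.

7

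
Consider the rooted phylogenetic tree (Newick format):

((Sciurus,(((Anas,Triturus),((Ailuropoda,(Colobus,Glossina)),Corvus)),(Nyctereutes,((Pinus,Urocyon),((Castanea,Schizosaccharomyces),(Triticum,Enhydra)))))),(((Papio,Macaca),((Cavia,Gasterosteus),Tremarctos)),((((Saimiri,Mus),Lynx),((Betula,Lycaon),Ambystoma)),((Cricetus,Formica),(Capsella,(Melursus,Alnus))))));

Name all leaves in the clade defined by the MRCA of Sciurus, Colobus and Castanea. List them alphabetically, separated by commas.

Ailuropoda, Anas, Castanea, Colobus, Corvus, Enhydra, Glossina, Nyctereutes, Pinus, Schizosaccharomyces, Sciurus, Triticum, Triturus, Urocyon

Tracing Sciurus: it sits inside (Sciurus,(((Anas,Triturus),((Ailuropoda,(Colobus,Glossina)),Corvus)),(Nyctereutes,((Pinus,Urocyon),((Castanea,Schizosaccharomyces),(Triticum,Enhydra)))))).
Tracing Colobus: it sits inside (Colobus,Glossina).
Tracing Castanea: it sits inside (Castanea,Schizosaccharomyces).
The smallest clade enclosing all 3 is (Sciurus,(((Anas,Triturus),((Ailuropoda,(Colobus,Glossina)),Corvus)),(Nyctereutes,((Pinus,Urocyon),((Castanea,Schizosaccharomyces),(Triticum,Enhydra)))))); the answer is its 14 terminal taxa in alphabetical order.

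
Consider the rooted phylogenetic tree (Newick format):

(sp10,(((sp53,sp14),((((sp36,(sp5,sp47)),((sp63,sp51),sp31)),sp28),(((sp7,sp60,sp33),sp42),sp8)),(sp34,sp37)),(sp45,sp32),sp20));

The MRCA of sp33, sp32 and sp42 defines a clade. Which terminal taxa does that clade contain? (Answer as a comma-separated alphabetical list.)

sp14, sp20, sp28, sp31, sp32, sp33, sp34, sp36, sp37, sp42, sp45, sp47, sp5, sp51, sp53, sp60, sp63, sp7, sp8

Tracing sp33: it sits inside (sp7,sp60,sp33).
Tracing sp32: it sits inside (sp45,sp32).
Tracing sp42: it sits inside ((sp7,sp60,sp33),sp42).
The smallest clade enclosing all 3 is (((sp53,sp14),((((sp36,(sp5,sp47)),((sp63,sp51),sp31)),sp28),(((sp7,sp60,sp33),sp42),sp8)),(sp34,sp37)),(sp45,sp32),sp20); the answer is its 19 terminal taxa in alphabetical order.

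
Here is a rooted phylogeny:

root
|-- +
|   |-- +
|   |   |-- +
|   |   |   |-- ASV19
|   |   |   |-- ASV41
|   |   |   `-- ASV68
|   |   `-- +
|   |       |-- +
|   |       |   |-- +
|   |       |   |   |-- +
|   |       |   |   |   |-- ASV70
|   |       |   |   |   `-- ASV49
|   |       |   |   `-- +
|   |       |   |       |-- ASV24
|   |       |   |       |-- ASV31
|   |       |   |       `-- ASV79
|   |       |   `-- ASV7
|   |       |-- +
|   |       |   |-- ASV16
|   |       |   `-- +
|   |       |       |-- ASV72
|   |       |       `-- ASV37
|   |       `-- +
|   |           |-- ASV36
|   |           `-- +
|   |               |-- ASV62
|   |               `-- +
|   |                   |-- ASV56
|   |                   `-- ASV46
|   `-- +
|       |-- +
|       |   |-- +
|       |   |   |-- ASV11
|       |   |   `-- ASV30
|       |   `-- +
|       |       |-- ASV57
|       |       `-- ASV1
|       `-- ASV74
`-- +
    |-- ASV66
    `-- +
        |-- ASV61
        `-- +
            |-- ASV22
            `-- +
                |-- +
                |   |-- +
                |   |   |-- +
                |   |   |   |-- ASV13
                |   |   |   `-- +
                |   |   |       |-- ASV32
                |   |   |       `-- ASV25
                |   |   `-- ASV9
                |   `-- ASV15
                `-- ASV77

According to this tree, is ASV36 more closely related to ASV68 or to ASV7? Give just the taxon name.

The MRCA of ASV36 and ASV7 subtends ((((ASV70,ASV49),(ASV24,ASV31,ASV79)),ASV7),(ASV16,(ASV72,ASV37)),(ASV36,(ASV62,(ASV56,ASV46)))) (13 taxa).
The MRCA of ASV36 and ASV68 subtends ((ASV19,ASV41,ASV68),((((ASV70,ASV49),(ASV24,ASV31,ASV79)),ASV7),(ASV16,(ASV72,ASV37)),(ASV36,(ASV62,(ASV56,ASV46))))) (16 taxa).
The first is nested inside the second, so ASV36 shares a more recent common ancestor with ASV7.

ASV7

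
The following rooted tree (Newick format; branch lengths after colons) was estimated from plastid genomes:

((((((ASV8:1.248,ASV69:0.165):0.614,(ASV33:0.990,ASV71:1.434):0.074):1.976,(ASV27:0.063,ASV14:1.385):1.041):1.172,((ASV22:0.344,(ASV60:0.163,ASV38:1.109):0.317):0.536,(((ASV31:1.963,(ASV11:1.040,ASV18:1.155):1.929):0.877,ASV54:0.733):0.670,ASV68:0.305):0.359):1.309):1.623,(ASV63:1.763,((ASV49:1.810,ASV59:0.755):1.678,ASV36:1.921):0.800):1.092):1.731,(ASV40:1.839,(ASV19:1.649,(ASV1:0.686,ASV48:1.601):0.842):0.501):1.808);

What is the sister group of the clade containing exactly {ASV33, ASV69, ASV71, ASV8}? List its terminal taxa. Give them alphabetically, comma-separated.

ASV14, ASV27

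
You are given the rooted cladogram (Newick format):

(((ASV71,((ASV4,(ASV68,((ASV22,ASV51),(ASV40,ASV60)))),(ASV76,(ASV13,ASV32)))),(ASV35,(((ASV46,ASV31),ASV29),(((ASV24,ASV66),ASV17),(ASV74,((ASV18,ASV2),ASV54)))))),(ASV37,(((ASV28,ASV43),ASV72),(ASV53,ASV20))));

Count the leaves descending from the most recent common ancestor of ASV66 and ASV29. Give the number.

10

The MRCA of ASV66 and ASV29 is the node subtending (((ASV46,ASV31),ASV29),(((ASV24,ASV66),ASV17),(ASV74,((ASV18,ASV2),ASV54)))).
That clade contains 10 terminal taxa: ASV17, ASV18, ASV2, ASV24, ASV29, ASV31, ASV46, ASV54, ASV66, ASV74.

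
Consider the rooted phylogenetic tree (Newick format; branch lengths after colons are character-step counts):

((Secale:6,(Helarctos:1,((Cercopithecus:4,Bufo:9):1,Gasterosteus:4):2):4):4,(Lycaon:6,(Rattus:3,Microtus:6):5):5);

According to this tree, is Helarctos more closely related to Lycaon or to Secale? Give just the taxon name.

Secale

The MRCA of Helarctos and Secale subtends (Secale,(Helarctos,((Cercopithecus,Bufo),Gasterosteus))) (5 taxa).
The MRCA of Helarctos and Lycaon is the root, subtending the entire tree (8 taxa).
The first is nested inside the second, so Helarctos shares a more recent common ancestor with Secale.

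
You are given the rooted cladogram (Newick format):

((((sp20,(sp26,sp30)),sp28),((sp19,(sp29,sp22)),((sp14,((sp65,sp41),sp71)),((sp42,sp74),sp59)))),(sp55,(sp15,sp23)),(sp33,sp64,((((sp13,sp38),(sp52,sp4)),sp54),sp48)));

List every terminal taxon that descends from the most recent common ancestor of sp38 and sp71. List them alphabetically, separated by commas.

Tracing sp38: it sits inside (sp13,sp38).
Tracing sp71: it sits inside ((sp65,sp41),sp71).
The smallest clade enclosing both is the whole tree (their MRCA is the root), so the answer is all 25 tips in alphabetical order.

sp13, sp14, sp15, sp19, sp20, sp22, sp23, sp26, sp28, sp29, sp30, sp33, sp38, sp4, sp41, sp42, sp48, sp52, sp54, sp55, sp59, sp64, sp65, sp71, sp74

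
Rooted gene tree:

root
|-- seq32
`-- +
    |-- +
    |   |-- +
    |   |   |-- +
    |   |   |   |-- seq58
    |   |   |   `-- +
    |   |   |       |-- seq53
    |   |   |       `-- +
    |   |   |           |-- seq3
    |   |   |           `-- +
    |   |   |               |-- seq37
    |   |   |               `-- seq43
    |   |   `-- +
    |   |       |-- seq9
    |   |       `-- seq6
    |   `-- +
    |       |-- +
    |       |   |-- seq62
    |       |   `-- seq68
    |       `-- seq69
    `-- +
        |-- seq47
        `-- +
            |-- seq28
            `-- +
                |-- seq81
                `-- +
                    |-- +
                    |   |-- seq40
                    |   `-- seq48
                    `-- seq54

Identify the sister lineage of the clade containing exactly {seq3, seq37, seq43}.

seq53

The clade containing exactly {seq3, seq37, seq43} attaches to the tree at the node subtending (seq53,(seq3,(seq37,seq43))).
The other lineage descending from that same node — the sister group — is the single tip seq53.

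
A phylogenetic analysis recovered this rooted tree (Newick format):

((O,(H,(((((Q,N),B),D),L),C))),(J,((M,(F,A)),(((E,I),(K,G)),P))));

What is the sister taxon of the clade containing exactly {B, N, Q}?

The clade containing exactly {B, N, Q} attaches to the tree at the node subtending (((Q,N),B),D).
The other lineage descending from that same node — the sister group — is the single tip D.

D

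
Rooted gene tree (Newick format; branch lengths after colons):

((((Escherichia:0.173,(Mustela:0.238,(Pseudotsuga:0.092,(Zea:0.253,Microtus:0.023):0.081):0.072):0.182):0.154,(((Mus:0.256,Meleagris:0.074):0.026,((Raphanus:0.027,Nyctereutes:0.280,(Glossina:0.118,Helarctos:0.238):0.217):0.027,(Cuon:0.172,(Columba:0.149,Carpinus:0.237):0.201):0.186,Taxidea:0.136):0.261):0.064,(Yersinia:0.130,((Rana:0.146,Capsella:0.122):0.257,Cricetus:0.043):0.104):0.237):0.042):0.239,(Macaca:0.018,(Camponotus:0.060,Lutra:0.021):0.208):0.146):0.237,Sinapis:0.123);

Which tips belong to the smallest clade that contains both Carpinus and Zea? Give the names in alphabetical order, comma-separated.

Capsella, Carpinus, Columba, Cricetus, Cuon, Escherichia, Glossina, Helarctos, Meleagris, Microtus, Mus, Mustela, Nyctereutes, Pseudotsuga, Rana, Raphanus, Taxidea, Yersinia, Zea

Tracing Carpinus: it sits inside (Columba,Carpinus).
Tracing Zea: it sits inside (Zea,Microtus).
The smallest clade enclosing both is ((Escherichia,(Mustela,(Pseudotsuga,(Zea,Microtus)))),(((Mus,Meleagris),((Raphanus,Nyctereutes,(Glossina,Helarctos)),(Cuon,(Columba,Carpinus)),Taxidea)),(Yersinia,((Rana,Capsella),Cricetus)))); the answer is its 19 terminal taxa in alphabetical order.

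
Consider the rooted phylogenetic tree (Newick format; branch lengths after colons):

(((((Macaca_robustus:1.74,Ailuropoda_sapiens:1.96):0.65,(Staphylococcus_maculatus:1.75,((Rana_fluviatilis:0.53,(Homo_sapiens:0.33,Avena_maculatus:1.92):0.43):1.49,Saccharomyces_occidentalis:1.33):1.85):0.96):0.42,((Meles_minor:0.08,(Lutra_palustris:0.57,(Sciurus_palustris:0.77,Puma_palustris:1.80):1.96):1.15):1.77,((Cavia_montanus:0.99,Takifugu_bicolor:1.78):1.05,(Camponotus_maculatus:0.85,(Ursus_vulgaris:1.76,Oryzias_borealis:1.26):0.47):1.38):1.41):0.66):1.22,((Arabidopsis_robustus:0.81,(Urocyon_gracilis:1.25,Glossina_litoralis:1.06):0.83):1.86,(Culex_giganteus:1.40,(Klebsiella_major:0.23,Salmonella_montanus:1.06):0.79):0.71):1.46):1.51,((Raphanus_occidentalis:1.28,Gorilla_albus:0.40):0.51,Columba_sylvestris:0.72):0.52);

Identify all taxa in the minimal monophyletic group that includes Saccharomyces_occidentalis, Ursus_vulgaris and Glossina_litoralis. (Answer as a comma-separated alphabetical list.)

Ailuropoda_sapiens, Arabidopsis_robustus, Avena_maculatus, Camponotus_maculatus, Cavia_montanus, Culex_giganteus, Glossina_litoralis, Homo_sapiens, Klebsiella_major, Lutra_palustris, Macaca_robustus, Meles_minor, Oryzias_borealis, Puma_palustris, Rana_fluviatilis, Saccharomyces_occidentalis, Salmonella_montanus, Sciurus_palustris, Staphylococcus_maculatus, Takifugu_bicolor, Urocyon_gracilis, Ursus_vulgaris

Tracing Saccharomyces_occidentalis: it sits inside ((Rana_fluviatilis,(Homo_sapiens,Avena_maculatus)),Saccharomyces_occidentalis).
Tracing Ursus_vulgaris: it sits inside (Ursus_vulgaris,Oryzias_borealis).
Tracing Glossina_litoralis: it sits inside (Urocyon_gracilis,Glossina_litoralis).
The smallest clade enclosing all 3 is ((((Macaca_robustus,Ailuropoda_sapiens),(Staphylococcus_maculatus,((Rana_fluviatilis,(Homo_sapiens,Avena_maculatus)),Saccharomyces_occidentalis))),((Meles_minor,(Lutra_palustris,(Sciurus_palustris,Puma_palustris))),((Cavia_montanus,Takifugu_bicolor),(Camponotus_maculatus,(Ursus_vulgaris,Oryzias_borealis))))),((Arabidopsis_robustus,(Urocyon_gracilis,Glossina_litoralis)),(Culex_giganteus,(Klebsiella_major,Salmonella_montanus)))); the answer is its 22 terminal taxa in alphabetical order.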